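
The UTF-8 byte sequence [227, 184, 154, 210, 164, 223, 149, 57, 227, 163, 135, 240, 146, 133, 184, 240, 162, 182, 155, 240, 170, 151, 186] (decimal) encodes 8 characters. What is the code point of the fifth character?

Offset 0: leading byte 0xE3 = 11100011 → 3-byte char #1 = E3 B8 9A.
Offset 3: leading byte 0xD2 = 11010010 → 2-byte char #2 = D2 A4.
Offset 5: leading byte 0xDF = 11011111 → 2-byte char #3 = DF 95.
Offset 7: leading byte 0x39 = 00111001 → 1-byte char #4 = 39.
Offset 8: leading byte 0xE3 = 11100011 → 3-byte char #5 = E3 A3 87.
Leading byte 0xE3 = 11100011 matches 1110xxxx → 3-byte sequence.
Byte 1: 0xE3 = 11100011, payload 0011 (4 bits).
Byte 2: 0xA3 = 10100011 (10xxxxxx ✓), payload 100011.
Byte 3: 0x87 = 10000111 (10xxxxxx ✓), payload 000111.
Concatenate: 0011100011000111 = 0x38C7 (16 bits → U+38C7).

U+38C7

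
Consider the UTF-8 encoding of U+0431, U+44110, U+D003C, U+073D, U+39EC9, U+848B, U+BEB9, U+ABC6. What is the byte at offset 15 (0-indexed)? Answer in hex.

U+0431 → 2-byte form D0 B1 at offsets 0–1.
U+44110 → 4-byte form F1 84 84 90 at offsets 2–5.
U+D003C → 4-byte form F3 90 80 BC at offsets 6–9.
U+073D → 2-byte form DC BD at offsets 10–11.
U+39EC9 → 4-byte form F0 B9 BB 89 at offsets 12–15.
Offset 15 falls in char 5's range; it's byte 4 of F0 B9 BB 89 = 0x89.

0x89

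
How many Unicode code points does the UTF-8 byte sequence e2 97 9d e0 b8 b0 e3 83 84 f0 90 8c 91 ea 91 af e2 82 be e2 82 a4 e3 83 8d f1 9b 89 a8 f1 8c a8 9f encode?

10

Byte at offset 0: 0xE2 = 11100010 → 3-byte char (#1). Advance 3.
Byte at offset 3: 0xE0 = 11100000 → 3-byte char (#2). Advance 3.
Byte at offset 6: 0xE3 = 11100011 → 3-byte char (#3). Advance 3.
Byte at offset 9: 0xF0 = 11110000 → 4-byte char (#4). Advance 4.
Byte at offset 13: 0xEA = 11101010 → 3-byte char (#5). Advance 3.
Byte at offset 16: 0xE2 = 11100010 → 3-byte char (#6). Advance 3.
Byte at offset 19: 0xE2 = 11100010 → 3-byte char (#7). Advance 3.
Byte at offset 22: 0xE3 = 11100011 → 3-byte char (#8). Advance 3.
Byte at offset 25: 0xF1 = 11110001 → 4-byte char (#9). Advance 4.
Byte at offset 29: 0xF1 = 11110001 → 4-byte char (#10). Advance 4.
Reached end at offset 33 after 10 code points.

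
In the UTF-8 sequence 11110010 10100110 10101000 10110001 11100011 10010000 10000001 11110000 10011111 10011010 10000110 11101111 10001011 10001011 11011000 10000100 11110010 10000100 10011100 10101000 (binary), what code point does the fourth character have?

U+F2CB

Offset 0: leading byte 0xF2 = 11110010 → 4-byte char #1 = F2 A6 A8 B1.
Offset 4: leading byte 0xE3 = 11100011 → 3-byte char #2 = E3 90 81.
Offset 7: leading byte 0xF0 = 11110000 → 4-byte char #3 = F0 9F 9A 86.
Offset 11: leading byte 0xEF = 11101111 → 3-byte char #4 = EF 8B 8B.
Leading byte 0xEF = 11101111 matches 1110xxxx → 3-byte sequence.
Byte 1: 0xEF = 11101111, payload 1111 (4 bits).
Byte 2: 0x8B = 10001011 (10xxxxxx ✓), payload 001011.
Byte 3: 0x8B = 10001011 (10xxxxxx ✓), payload 001011.
Concatenate: 1111001011001011 = 0xF2CB (16 bits → U+F2CB).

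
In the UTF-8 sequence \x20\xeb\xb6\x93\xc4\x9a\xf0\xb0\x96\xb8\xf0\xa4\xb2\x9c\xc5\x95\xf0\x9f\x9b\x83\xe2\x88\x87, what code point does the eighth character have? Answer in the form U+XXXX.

Offset 0: leading byte 0x20 = 00100000 → 1-byte char #1 = 20.
Offset 1: leading byte 0xEB = 11101011 → 3-byte char #2 = EB B6 93.
Offset 4: leading byte 0xC4 = 11000100 → 2-byte char #3 = C4 9A.
Offset 6: leading byte 0xF0 = 11110000 → 4-byte char #4 = F0 B0 96 B8.
Offset 10: leading byte 0xF0 = 11110000 → 4-byte char #5 = F0 A4 B2 9C.
Offset 14: leading byte 0xC5 = 11000101 → 2-byte char #6 = C5 95.
Offset 16: leading byte 0xF0 = 11110000 → 4-byte char #7 = F0 9F 9B 83.
Offset 20: leading byte 0xE2 = 11100010 → 3-byte char #8 = E2 88 87.
Leading byte 0xE2 = 11100010 matches 1110xxxx → 3-byte sequence.
Byte 1: 0xE2 = 11100010, payload 0010 (4 bits).
Byte 2: 0x88 = 10001000 (10xxxxxx ✓), payload 001000.
Byte 3: 0x87 = 10000111 (10xxxxxx ✓), payload 000111.
Concatenate: 0010001000000111 = 0x2207 (16 bits → U+2207).

U+2207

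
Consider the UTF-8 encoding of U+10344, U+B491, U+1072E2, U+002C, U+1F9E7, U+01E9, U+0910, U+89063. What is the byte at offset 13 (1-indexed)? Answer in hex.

1-indexed offset 13 is 0-indexed offset 12.
U+10344 → 4-byte form F0 90 8D 84 at offsets 0–3.
U+B491 → 3-byte form EB 92 91 at offsets 4–6.
U+1072E2 → 4-byte form F4 87 8B A2 at offsets 7–10.
U+002C → 1-byte form 2C at offsets 11–11.
U+1F9E7 → 4-byte form F0 9F A7 A7 at offsets 12–15.
Offset 12 falls in char 5's range; it's byte 1 of F0 9F A7 A7 = 0xF0.

0xF0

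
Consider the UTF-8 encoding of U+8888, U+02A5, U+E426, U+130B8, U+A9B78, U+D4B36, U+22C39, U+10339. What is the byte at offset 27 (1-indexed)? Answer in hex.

0x8C

1-indexed offset 27 is 0-indexed offset 26.
U+8888 → 3-byte form E8 A2 88 at offsets 0–2.
U+02A5 → 2-byte form CA A5 at offsets 3–4.
U+E426 → 3-byte form EE 90 A6 at offsets 5–7.
U+130B8 → 4-byte form F0 93 82 B8 at offsets 8–11.
U+A9B78 → 4-byte form F2 A9 AD B8 at offsets 12–15.
U+D4B36 → 4-byte form F3 94 AC B6 at offsets 16–19.
U+22C39 → 4-byte form F0 A2 B0 B9 at offsets 20–23.
U+10339 → 4-byte form F0 90 8C B9 at offsets 24–27.
Offset 26 falls in char 8's range; it's byte 3 of F0 90 8C B9 = 0x8C.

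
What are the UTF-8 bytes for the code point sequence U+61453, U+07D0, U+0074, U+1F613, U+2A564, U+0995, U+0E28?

F1 A1 91 93 DF 90 74 F0 9F 98 93 F0 AA 95 A4 E0 A6 95 E0 B8 A8

U+61453: 4-byte form → F1 A1 91 93.
U+07D0: 2-byte form → DF 90.
U+0074: 1-byte form → 74.
U+1F613: 4-byte form → F0 9F 98 93.
U+2A564: 4-byte form → F0 AA 95 A4.
U+0995: 3-byte form → E0 A6 95.
U+0E28: 3-byte form → E0 B8 A8.
Concatenated (21 bytes): F1 A1 91 93 DF 90 74 F0 9F 98 93 F0 AA 95 A4 E0 A6 95 E0 B8 A8.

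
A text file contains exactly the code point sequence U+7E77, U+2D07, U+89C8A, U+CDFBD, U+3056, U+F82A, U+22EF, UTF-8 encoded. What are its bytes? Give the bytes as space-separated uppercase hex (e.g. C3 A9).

E7 B9 B7 E2 B4 87 F2 89 B2 8A F3 8D BE BD E3 81 96 EF A0 AA E2 8B AF

U+7E77: 3-byte form → E7 B9 B7.
U+2D07: 3-byte form → E2 B4 87.
U+89C8A: 4-byte form → F2 89 B2 8A.
U+CDFBD: 4-byte form → F3 8D BE BD.
U+3056: 3-byte form → E3 81 96.
U+F82A: 3-byte form → EF A0 AA.
U+22EF: 3-byte form → E2 8B AF.
Concatenated (23 bytes): E7 B9 B7 E2 B4 87 F2 89 B2 8A F3 8D BE BD E3 81 96 EF A0 AA E2 8B AF.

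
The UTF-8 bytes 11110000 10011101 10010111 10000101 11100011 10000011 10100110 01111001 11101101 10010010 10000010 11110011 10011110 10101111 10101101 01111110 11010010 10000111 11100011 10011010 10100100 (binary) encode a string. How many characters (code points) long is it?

8

Byte at offset 0: 0xF0 = 11110000 → 4-byte char (#1). Advance 4.
Byte at offset 4: 0xE3 = 11100011 → 3-byte char (#2). Advance 3.
Byte at offset 7: 0x79 = 01111001 → 1-byte char (#3). Advance 1.
Byte at offset 8: 0xED = 11101101 → 3-byte char (#4). Advance 3.
Byte at offset 11: 0xF3 = 11110011 → 4-byte char (#5). Advance 4.
Byte at offset 15: 0x7E = 01111110 → 1-byte char (#6). Advance 1.
Byte at offset 16: 0xD2 = 11010010 → 2-byte char (#7). Advance 2.
Byte at offset 18: 0xE3 = 11100011 → 3-byte char (#8). Advance 3.
Reached end at offset 21 after 8 code points.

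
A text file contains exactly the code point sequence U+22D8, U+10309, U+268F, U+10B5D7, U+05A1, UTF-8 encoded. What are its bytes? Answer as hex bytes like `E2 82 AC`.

E2 8B 98 F0 90 8C 89 E2 9A 8F F4 8B 97 97 D6 A1

U+22D8: 3-byte form → E2 8B 98.
U+10309: 4-byte form → F0 90 8C 89.
U+268F: 3-byte form → E2 9A 8F.
U+10B5D7: 4-byte form → F4 8B 97 97.
U+05A1: 2-byte form → D6 A1.
Concatenated (16 bytes): E2 8B 98 F0 90 8C 89 E2 9A 8F F4 8B 97 97 D6 A1.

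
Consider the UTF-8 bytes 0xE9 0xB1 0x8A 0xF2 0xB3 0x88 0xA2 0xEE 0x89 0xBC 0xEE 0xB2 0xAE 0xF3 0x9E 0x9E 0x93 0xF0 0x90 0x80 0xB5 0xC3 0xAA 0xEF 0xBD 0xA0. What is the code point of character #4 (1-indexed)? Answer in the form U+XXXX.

Offset 0: leading byte 0xE9 = 11101001 → 3-byte char #1 = E9 B1 8A.
Offset 3: leading byte 0xF2 = 11110010 → 4-byte char #2 = F2 B3 88 A2.
Offset 7: leading byte 0xEE = 11101110 → 3-byte char #3 = EE 89 BC.
Offset 10: leading byte 0xEE = 11101110 → 3-byte char #4 = EE B2 AE.
Leading byte 0xEE = 11101110 matches 1110xxxx → 3-byte sequence.
Byte 1: 0xEE = 11101110, payload 1110 (4 bits).
Byte 2: 0xB2 = 10110010 (10xxxxxx ✓), payload 110010.
Byte 3: 0xAE = 10101110 (10xxxxxx ✓), payload 101110.
Concatenate: 1110110010101110 = 0xECAE (16 bits → U+ECAE).

U+ECAE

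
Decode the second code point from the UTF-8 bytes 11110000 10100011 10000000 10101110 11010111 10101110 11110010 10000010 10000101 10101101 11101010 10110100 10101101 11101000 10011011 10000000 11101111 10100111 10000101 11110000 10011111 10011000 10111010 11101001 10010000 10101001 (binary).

U+05EE

Offset 0: leading byte 0xF0 = 11110000 → 4-byte char #1 = F0 A3 80 AE.
Offset 4: leading byte 0xD7 = 11010111 → 2-byte char #2 = D7 AE.
Leading byte 0xD7 = 11010111 matches 110xxxxx → 2-byte sequence.
Byte 1: 0xD7 = 11010111, payload 10111 (5 bits).
Byte 2: 0xAE = 10101110 (10xxxxxx ✓), payload 101110.
Concatenate: 10111101110 = 0x5EE (11 bits → U+05EE).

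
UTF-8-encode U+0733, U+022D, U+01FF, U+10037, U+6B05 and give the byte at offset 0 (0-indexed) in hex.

0xDC

U+0733 → 2-byte form DC B3 at offsets 0–1.
Offset 0 falls in char 1's range; it's byte 1 of DC B3 = 0xDC.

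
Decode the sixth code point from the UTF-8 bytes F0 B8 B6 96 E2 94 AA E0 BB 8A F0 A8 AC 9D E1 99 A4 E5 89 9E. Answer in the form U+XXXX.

U+525E

Offset 0: leading byte 0xF0 = 11110000 → 4-byte char #1 = F0 B8 B6 96.
Offset 4: leading byte 0xE2 = 11100010 → 3-byte char #2 = E2 94 AA.
Offset 7: leading byte 0xE0 = 11100000 → 3-byte char #3 = E0 BB 8A.
Offset 10: leading byte 0xF0 = 11110000 → 4-byte char #4 = F0 A8 AC 9D.
Offset 14: leading byte 0xE1 = 11100001 → 3-byte char #5 = E1 99 A4.
Offset 17: leading byte 0xE5 = 11100101 → 3-byte char #6 = E5 89 9E.
Leading byte 0xE5 = 11100101 matches 1110xxxx → 3-byte sequence.
Byte 1: 0xE5 = 11100101, payload 0101 (4 bits).
Byte 2: 0x89 = 10001001 (10xxxxxx ✓), payload 001001.
Byte 3: 0x9E = 10011110 (10xxxxxx ✓), payload 011110.
Concatenate: 0101001001011110 = 0x525E (16 bits → U+525E).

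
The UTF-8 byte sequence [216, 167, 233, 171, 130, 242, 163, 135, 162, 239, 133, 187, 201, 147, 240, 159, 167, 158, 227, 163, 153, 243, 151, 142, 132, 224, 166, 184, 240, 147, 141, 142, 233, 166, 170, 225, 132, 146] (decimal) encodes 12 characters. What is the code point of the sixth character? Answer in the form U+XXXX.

Offset 0: leading byte 0xD8 = 11011000 → 2-byte char #1 = D8 A7.
Offset 2: leading byte 0xE9 = 11101001 → 3-byte char #2 = E9 AB 82.
Offset 5: leading byte 0xF2 = 11110010 → 4-byte char #3 = F2 A3 87 A2.
Offset 9: leading byte 0xEF = 11101111 → 3-byte char #4 = EF 85 BB.
Offset 12: leading byte 0xC9 = 11001001 → 2-byte char #5 = C9 93.
Offset 14: leading byte 0xF0 = 11110000 → 4-byte char #6 = F0 9F A7 9E.
Leading byte 0xF0 = 11110000 matches 11110xxx → 4-byte sequence.
Byte 1: 0xF0 = 11110000, payload 000 (3 bits).
Byte 2: 0x9F = 10011111 (10xxxxxx ✓), payload 011111.
Byte 3: 0xA7 = 10100111 (10xxxxxx ✓), payload 100111.
Byte 4: 0x9E = 10011110 (10xxxxxx ✓), payload 011110.
Concatenate: 000011111100111011110 = 0x1F9DE (21 bits → U+1F9DE).

U+1F9DE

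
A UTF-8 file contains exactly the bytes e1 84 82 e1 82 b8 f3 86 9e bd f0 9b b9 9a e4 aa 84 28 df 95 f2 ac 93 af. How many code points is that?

Byte at offset 0: 0xE1 = 11100001 → 3-byte char (#1). Advance 3.
Byte at offset 3: 0xE1 = 11100001 → 3-byte char (#2). Advance 3.
Byte at offset 6: 0xF3 = 11110011 → 4-byte char (#3). Advance 4.
Byte at offset 10: 0xF0 = 11110000 → 4-byte char (#4). Advance 4.
Byte at offset 14: 0xE4 = 11100100 → 3-byte char (#5). Advance 3.
Byte at offset 17: 0x28 = 00101000 → 1-byte char (#6). Advance 1.
Byte at offset 18: 0xDF = 11011111 → 2-byte char (#7). Advance 2.
Byte at offset 20: 0xF2 = 11110010 → 4-byte char (#8). Advance 4.
Reached end at offset 24 after 8 code points.

8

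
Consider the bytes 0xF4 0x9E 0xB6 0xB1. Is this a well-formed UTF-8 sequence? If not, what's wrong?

invalid (encodes a value above U+10FFFF)

Leading byte 0xF4 = 11110100 → 4-byte form.
Payload = 0x11EDB1, which exceeds U+10FFFF, the maximum Unicode code point. (Leading bytes F5–FF, or F4 followed by ≥ 0x90, are invalid.)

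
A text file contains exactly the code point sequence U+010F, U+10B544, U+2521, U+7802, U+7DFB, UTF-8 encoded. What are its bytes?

C4 8F F4 8B 95 84 E2 94 A1 E7 A0 82 E7 B7 BB

U+010F: 2-byte form → C4 8F.
U+10B544: 4-byte form → F4 8B 95 84.
U+2521: 3-byte form → E2 94 A1.
U+7802: 3-byte form → E7 A0 82.
U+7DFB: 3-byte form → E7 B7 BB.
Concatenated (15 bytes): C4 8F F4 8B 95 84 E2 94 A1 E7 A0 82 E7 B7 BB.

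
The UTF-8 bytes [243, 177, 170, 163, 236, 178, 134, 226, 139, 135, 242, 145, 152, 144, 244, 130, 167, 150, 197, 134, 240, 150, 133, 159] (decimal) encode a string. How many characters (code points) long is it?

7

Byte at offset 0: 0xF3 = 11110011 → 4-byte char (#1). Advance 4.
Byte at offset 4: 0xEC = 11101100 → 3-byte char (#2). Advance 3.
Byte at offset 7: 0xE2 = 11100010 → 3-byte char (#3). Advance 3.
Byte at offset 10: 0xF2 = 11110010 → 4-byte char (#4). Advance 4.
Byte at offset 14: 0xF4 = 11110100 → 4-byte char (#5). Advance 4.
Byte at offset 18: 0xC5 = 11000101 → 2-byte char (#6). Advance 2.
Byte at offset 20: 0xF0 = 11110000 → 4-byte char (#7). Advance 4.
Reached end at offset 24 after 7 code points.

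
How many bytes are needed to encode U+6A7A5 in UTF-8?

U+6A7A5 = 0x6A7A5. UTF-8 uses 1 byte below 0x80, 2 below 0x800, 3 below 0x10000, 4 up to 0x10FFFF. 0x6A7A5 is in U+10000–U+10FFFF → 4 bytes.

4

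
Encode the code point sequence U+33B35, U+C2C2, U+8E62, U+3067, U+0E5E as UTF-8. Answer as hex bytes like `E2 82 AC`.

U+33B35: 4-byte form → F0 B3 AC B5.
U+C2C2: 3-byte form → EC 8B 82.
U+8E62: 3-byte form → E8 B9 A2.
U+3067: 3-byte form → E3 81 A7.
U+0E5E: 3-byte form → E0 B9 9E.
Concatenated (16 bytes): F0 B3 AC B5 EC 8B 82 E8 B9 A2 E3 81 A7 E0 B9 9E.

F0 B3 AC B5 EC 8B 82 E8 B9 A2 E3 81 A7 E0 B9 9E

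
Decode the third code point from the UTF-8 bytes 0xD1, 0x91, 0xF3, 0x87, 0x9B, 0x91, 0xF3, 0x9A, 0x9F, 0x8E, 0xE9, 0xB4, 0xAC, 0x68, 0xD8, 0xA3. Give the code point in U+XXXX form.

Offset 0: leading byte 0xD1 = 11010001 → 2-byte char #1 = D1 91.
Offset 2: leading byte 0xF3 = 11110011 → 4-byte char #2 = F3 87 9B 91.
Offset 6: leading byte 0xF3 = 11110011 → 4-byte char #3 = F3 9A 9F 8E.
Leading byte 0xF3 = 11110011 matches 11110xxx → 4-byte sequence.
Byte 1: 0xF3 = 11110011, payload 011 (3 bits).
Byte 2: 0x9A = 10011010 (10xxxxxx ✓), payload 011010.
Byte 3: 0x9F = 10011111 (10xxxxxx ✓), payload 011111.
Byte 4: 0x8E = 10001110 (10xxxxxx ✓), payload 001110.
Concatenate: 011011010011111001110 = 0xDA7CE (21 bits → U+DA7CE).

U+DA7CE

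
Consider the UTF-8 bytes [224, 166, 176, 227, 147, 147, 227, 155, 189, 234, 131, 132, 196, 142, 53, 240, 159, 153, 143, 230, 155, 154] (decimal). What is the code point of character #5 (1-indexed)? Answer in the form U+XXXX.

U+010E

Offset 0: leading byte 0xE0 = 11100000 → 3-byte char #1 = E0 A6 B0.
Offset 3: leading byte 0xE3 = 11100011 → 3-byte char #2 = E3 93 93.
Offset 6: leading byte 0xE3 = 11100011 → 3-byte char #3 = E3 9B BD.
Offset 9: leading byte 0xEA = 11101010 → 3-byte char #4 = EA 83 84.
Offset 12: leading byte 0xC4 = 11000100 → 2-byte char #5 = C4 8E.
Leading byte 0xC4 = 11000100 matches 110xxxxx → 2-byte sequence.
Byte 1: 0xC4 = 11000100, payload 00100 (5 bits).
Byte 2: 0x8E = 10001110 (10xxxxxx ✓), payload 001110.
Concatenate: 00100001110 = 0x10E (11 bits → U+010E).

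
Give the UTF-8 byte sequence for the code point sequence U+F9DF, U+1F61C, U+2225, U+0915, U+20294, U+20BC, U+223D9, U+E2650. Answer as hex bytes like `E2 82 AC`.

U+F9DF: 3-byte form → EF A7 9F.
U+1F61C: 4-byte form → F0 9F 98 9C.
U+2225: 3-byte form → E2 88 A5.
U+0915: 3-byte form → E0 A4 95.
U+20294: 4-byte form → F0 A0 8A 94.
U+20BC: 3-byte form → E2 82 BC.
U+223D9: 4-byte form → F0 A2 8F 99.
U+E2650: 4-byte form → F3 A2 99 90.
Concatenated (28 bytes): EF A7 9F F0 9F 98 9C E2 88 A5 E0 A4 95 F0 A0 8A 94 E2 82 BC F0 A2 8F 99 F3 A2 99 90.

EF A7 9F F0 9F 98 9C E2 88 A5 E0 A4 95 F0 A0 8A 94 E2 82 BC F0 A2 8F 99 F3 A2 99 90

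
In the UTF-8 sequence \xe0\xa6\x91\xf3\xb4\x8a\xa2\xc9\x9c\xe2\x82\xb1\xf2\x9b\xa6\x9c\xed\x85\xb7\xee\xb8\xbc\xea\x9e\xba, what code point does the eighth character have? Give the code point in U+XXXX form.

U+A7BA

Offset 0: leading byte 0xE0 = 11100000 → 3-byte char #1 = E0 A6 91.
Offset 3: leading byte 0xF3 = 11110011 → 4-byte char #2 = F3 B4 8A A2.
Offset 7: leading byte 0xC9 = 11001001 → 2-byte char #3 = C9 9C.
Offset 9: leading byte 0xE2 = 11100010 → 3-byte char #4 = E2 82 B1.
Offset 12: leading byte 0xF2 = 11110010 → 4-byte char #5 = F2 9B A6 9C.
Offset 16: leading byte 0xED = 11101101 → 3-byte char #6 = ED 85 B7.
Offset 19: leading byte 0xEE = 11101110 → 3-byte char #7 = EE B8 BC.
Offset 22: leading byte 0xEA = 11101010 → 3-byte char #8 = EA 9E BA.
Leading byte 0xEA = 11101010 matches 1110xxxx → 3-byte sequence.
Byte 1: 0xEA = 11101010, payload 1010 (4 bits).
Byte 2: 0x9E = 10011110 (10xxxxxx ✓), payload 011110.
Byte 3: 0xBA = 10111010 (10xxxxxx ✓), payload 111010.
Concatenate: 1010011110111010 = 0xA7BA (16 bits → U+A7BA).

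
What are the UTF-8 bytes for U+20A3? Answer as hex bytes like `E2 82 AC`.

U+20A3 = 0x20A3 = 8355 decimal. In range U+0800–U+FFFF → 3-byte form: 1110xxxx 10xxxxxx 10xxxxxx.
Binary (16 bits): 0010000010100011.
Split 4+6+6: 0010 | 000010 | 100011.
Byte 1: 11100010 = 0xE2.
Byte 2: 10000010 = 0x82.
Byte 3: 10100011 = 0xA3.

E2 82 A3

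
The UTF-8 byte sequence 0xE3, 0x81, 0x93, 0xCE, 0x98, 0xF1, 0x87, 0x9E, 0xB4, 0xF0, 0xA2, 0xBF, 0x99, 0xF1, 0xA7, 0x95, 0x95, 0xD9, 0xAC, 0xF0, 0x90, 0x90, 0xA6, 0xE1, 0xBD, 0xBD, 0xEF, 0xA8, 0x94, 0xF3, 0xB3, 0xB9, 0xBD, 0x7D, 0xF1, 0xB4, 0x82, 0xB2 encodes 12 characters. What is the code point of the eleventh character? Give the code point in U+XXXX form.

Offset 0: leading byte 0xE3 = 11100011 → 3-byte char #1 = E3 81 93.
Offset 3: leading byte 0xCE = 11001110 → 2-byte char #2 = CE 98.
Offset 5: leading byte 0xF1 = 11110001 → 4-byte char #3 = F1 87 9E B4.
Offset 9: leading byte 0xF0 = 11110000 → 4-byte char #4 = F0 A2 BF 99.
Offset 13: leading byte 0xF1 = 11110001 → 4-byte char #5 = F1 A7 95 95.
Offset 17: leading byte 0xD9 = 11011001 → 2-byte char #6 = D9 AC.
Offset 19: leading byte 0xF0 = 11110000 → 4-byte char #7 = F0 90 90 A6.
Offset 23: leading byte 0xE1 = 11100001 → 3-byte char #8 = E1 BD BD.
Offset 26: leading byte 0xEF = 11101111 → 3-byte char #9 = EF A8 94.
Offset 29: leading byte 0xF3 = 11110011 → 4-byte char #10 = F3 B3 B9 BD.
Offset 33: leading byte 0x7D = 01111101 → 1-byte char #11 = 7D.
Leading byte 0x7D = 01111101 matches 0xxxxxxx → 1-byte sequence.
Byte 1: 0x7D = 01111101, payload 1111101 (7 bits).
Concatenate: 1111101 = 0x7D (7 bits → U+007D).

U+007D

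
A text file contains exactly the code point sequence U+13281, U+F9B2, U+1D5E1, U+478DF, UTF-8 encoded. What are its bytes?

U+13281: 4-byte form → F0 93 8A 81.
U+F9B2: 3-byte form → EF A6 B2.
U+1D5E1: 4-byte form → F0 9D 97 A1.
U+478DF: 4-byte form → F1 87 A3 9F.
Concatenated (15 bytes): F0 93 8A 81 EF A6 B2 F0 9D 97 A1 F1 87 A3 9F.

F0 93 8A 81 EF A6 B2 F0 9D 97 A1 F1 87 A3 9F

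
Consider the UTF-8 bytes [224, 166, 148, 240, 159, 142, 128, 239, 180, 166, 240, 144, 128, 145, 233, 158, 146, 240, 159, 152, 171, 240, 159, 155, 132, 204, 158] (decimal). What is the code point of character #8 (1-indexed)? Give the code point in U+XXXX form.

Offset 0: leading byte 0xE0 = 11100000 → 3-byte char #1 = E0 A6 94.
Offset 3: leading byte 0xF0 = 11110000 → 4-byte char #2 = F0 9F 8E 80.
Offset 7: leading byte 0xEF = 11101111 → 3-byte char #3 = EF B4 A6.
Offset 10: leading byte 0xF0 = 11110000 → 4-byte char #4 = F0 90 80 91.
Offset 14: leading byte 0xE9 = 11101001 → 3-byte char #5 = E9 9E 92.
Offset 17: leading byte 0xF0 = 11110000 → 4-byte char #6 = F0 9F 98 AB.
Offset 21: leading byte 0xF0 = 11110000 → 4-byte char #7 = F0 9F 9B 84.
Offset 25: leading byte 0xCC = 11001100 → 2-byte char #8 = CC 9E.
Leading byte 0xCC = 11001100 matches 110xxxxx → 2-byte sequence.
Byte 1: 0xCC = 11001100, payload 01100 (5 bits).
Byte 2: 0x9E = 10011110 (10xxxxxx ✓), payload 011110.
Concatenate: 01100011110 = 0x31E (11 bits → U+031E).

U+031E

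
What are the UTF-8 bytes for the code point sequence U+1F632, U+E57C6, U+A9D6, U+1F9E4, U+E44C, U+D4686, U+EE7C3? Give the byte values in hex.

F0 9F 98 B2 F3 A5 9F 86 EA A7 96 F0 9F A7 A4 EE 91 8C F3 94 9A 86 F3 AE 9F 83

U+1F632: 4-byte form → F0 9F 98 B2.
U+E57C6: 4-byte form → F3 A5 9F 86.
U+A9D6: 3-byte form → EA A7 96.
U+1F9E4: 4-byte form → F0 9F A7 A4.
U+E44C: 3-byte form → EE 91 8C.
U+D4686: 4-byte form → F3 94 9A 86.
U+EE7C3: 4-byte form → F3 AE 9F 83.
Concatenated (26 bytes): F0 9F 98 B2 F3 A5 9F 86 EA A7 96 F0 9F A7 A4 EE 91 8C F3 94 9A 86 F3 AE 9F 83.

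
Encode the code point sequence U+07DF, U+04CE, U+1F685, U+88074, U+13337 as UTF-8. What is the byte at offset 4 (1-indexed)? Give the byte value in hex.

0x8E

1-indexed offset 4 is 0-indexed offset 3.
U+07DF → 2-byte form DF 9F at offsets 0–1.
U+04CE → 2-byte form D3 8E at offsets 2–3.
Offset 3 falls in char 2's range; it's byte 2 of D3 8E = 0x8E.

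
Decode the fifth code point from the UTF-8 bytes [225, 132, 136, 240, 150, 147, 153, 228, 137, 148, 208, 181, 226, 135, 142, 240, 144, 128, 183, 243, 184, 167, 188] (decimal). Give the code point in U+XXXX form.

Offset 0: leading byte 0xE1 = 11100001 → 3-byte char #1 = E1 84 88.
Offset 3: leading byte 0xF0 = 11110000 → 4-byte char #2 = F0 96 93 99.
Offset 7: leading byte 0xE4 = 11100100 → 3-byte char #3 = E4 89 94.
Offset 10: leading byte 0xD0 = 11010000 → 2-byte char #4 = D0 B5.
Offset 12: leading byte 0xE2 = 11100010 → 3-byte char #5 = E2 87 8E.
Leading byte 0xE2 = 11100010 matches 1110xxxx → 3-byte sequence.
Byte 1: 0xE2 = 11100010, payload 0010 (4 bits).
Byte 2: 0x87 = 10000111 (10xxxxxx ✓), payload 000111.
Byte 3: 0x8E = 10001110 (10xxxxxx ✓), payload 001110.
Concatenate: 0010000111001110 = 0x21CE (16 bits → U+21CE).

U+21CE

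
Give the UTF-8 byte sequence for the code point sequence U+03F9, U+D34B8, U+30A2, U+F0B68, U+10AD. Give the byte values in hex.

U+03F9: 2-byte form → CF B9.
U+D34B8: 4-byte form → F3 93 92 B8.
U+30A2: 3-byte form → E3 82 A2.
U+F0B68: 4-byte form → F3 B0 AD A8.
U+10AD: 3-byte form → E1 82 AD.
Concatenated (16 bytes): CF B9 F3 93 92 B8 E3 82 A2 F3 B0 AD A8 E1 82 AD.

CF B9 F3 93 92 B8 E3 82 A2 F3 B0 AD A8 E1 82 AD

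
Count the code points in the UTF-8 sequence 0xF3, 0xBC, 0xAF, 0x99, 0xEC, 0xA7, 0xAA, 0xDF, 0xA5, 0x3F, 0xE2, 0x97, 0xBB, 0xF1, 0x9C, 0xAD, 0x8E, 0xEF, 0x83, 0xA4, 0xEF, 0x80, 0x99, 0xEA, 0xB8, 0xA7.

Byte at offset 0: 0xF3 = 11110011 → 4-byte char (#1). Advance 4.
Byte at offset 4: 0xEC = 11101100 → 3-byte char (#2). Advance 3.
Byte at offset 7: 0xDF = 11011111 → 2-byte char (#3). Advance 2.
Byte at offset 9: 0x3F = 00111111 → 1-byte char (#4). Advance 1.
Byte at offset 10: 0xE2 = 11100010 → 3-byte char (#5). Advance 3.
Byte at offset 13: 0xF1 = 11110001 → 4-byte char (#6). Advance 4.
Byte at offset 17: 0xEF = 11101111 → 3-byte char (#7). Advance 3.
Byte at offset 20: 0xEF = 11101111 → 3-byte char (#8). Advance 3.
Byte at offset 23: 0xEA = 11101010 → 3-byte char (#9). Advance 3.
Reached end at offset 26 after 9 code points.

9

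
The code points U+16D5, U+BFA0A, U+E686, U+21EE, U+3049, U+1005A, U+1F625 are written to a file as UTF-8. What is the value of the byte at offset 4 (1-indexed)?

0xF2

1-indexed offset 4 is 0-indexed offset 3.
U+16D5 → 3-byte form E1 9B 95 at offsets 0–2.
U+BFA0A → 4-byte form F2 BF A8 8A at offsets 3–6.
Offset 3 falls in char 2's range; it's byte 1 of F2 BF A8 8A = 0xF2.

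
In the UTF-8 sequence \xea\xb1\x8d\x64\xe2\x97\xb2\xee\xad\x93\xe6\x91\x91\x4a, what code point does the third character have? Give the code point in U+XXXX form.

U+25F2

Offset 0: leading byte 0xEA = 11101010 → 3-byte char #1 = EA B1 8D.
Offset 3: leading byte 0x64 = 01100100 → 1-byte char #2 = 64.
Offset 4: leading byte 0xE2 = 11100010 → 3-byte char #3 = E2 97 B2.
Leading byte 0xE2 = 11100010 matches 1110xxxx → 3-byte sequence.
Byte 1: 0xE2 = 11100010, payload 0010 (4 bits).
Byte 2: 0x97 = 10010111 (10xxxxxx ✓), payload 010111.
Byte 3: 0xB2 = 10110010 (10xxxxxx ✓), payload 110010.
Concatenate: 0010010111110010 = 0x25F2 (16 bits → U+25F2).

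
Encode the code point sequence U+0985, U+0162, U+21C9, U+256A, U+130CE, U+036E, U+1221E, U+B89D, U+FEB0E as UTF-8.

E0 A6 85 C5 A2 E2 87 89 E2 95 AA F0 93 83 8E CD AE F0 92 88 9E EB A2 9D F3 BE AC 8E

U+0985: 3-byte form → E0 A6 85.
U+0162: 2-byte form → C5 A2.
U+21C9: 3-byte form → E2 87 89.
U+256A: 3-byte form → E2 95 AA.
U+130CE: 4-byte form → F0 93 83 8E.
U+036E: 2-byte form → CD AE.
U+1221E: 4-byte form → F0 92 88 9E.
U+B89D: 3-byte form → EB A2 9D.
U+FEB0E: 4-byte form → F3 BE AC 8E.
Concatenated (28 bytes): E0 A6 85 C5 A2 E2 87 89 E2 95 AA F0 93 83 8E CD AE F0 92 88 9E EB A2 9D F3 BE AC 8E.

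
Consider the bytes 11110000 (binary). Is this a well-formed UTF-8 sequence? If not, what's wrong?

Leading byte 0xF0 = 11110000 → 4-byte form, but only 1 byte is present.

invalid (sequence truncated)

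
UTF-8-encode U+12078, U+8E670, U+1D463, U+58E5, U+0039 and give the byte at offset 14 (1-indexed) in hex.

1-indexed offset 14 is 0-indexed offset 13.
U+12078 → 4-byte form F0 92 81 B8 at offsets 0–3.
U+8E670 → 4-byte form F2 8E 99 B0 at offsets 4–7.
U+1D463 → 4-byte form F0 9D 91 A3 at offsets 8–11.
U+58E5 → 3-byte form E5 A3 A5 at offsets 12–14.
Offset 13 falls in char 4's range; it's byte 2 of E5 A3 A5 = 0xA3.

0xA3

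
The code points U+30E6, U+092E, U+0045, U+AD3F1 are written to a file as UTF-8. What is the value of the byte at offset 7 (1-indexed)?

1-indexed offset 7 is 0-indexed offset 6.
U+30E6 → 3-byte form E3 83 A6 at offsets 0–2.
U+092E → 3-byte form E0 A4 AE at offsets 3–5.
U+0045 → 1-byte form 45 at offsets 6–6.
Offset 6 falls in char 3's range; it's byte 1 of 45 = 0x45.

0x45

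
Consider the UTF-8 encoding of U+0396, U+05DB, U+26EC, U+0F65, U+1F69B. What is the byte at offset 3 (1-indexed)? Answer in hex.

0xD7

1-indexed offset 3 is 0-indexed offset 2.
U+0396 → 2-byte form CE 96 at offsets 0–1.
U+05DB → 2-byte form D7 9B at offsets 2–3.
Offset 2 falls in char 2's range; it's byte 1 of D7 9B = 0xD7.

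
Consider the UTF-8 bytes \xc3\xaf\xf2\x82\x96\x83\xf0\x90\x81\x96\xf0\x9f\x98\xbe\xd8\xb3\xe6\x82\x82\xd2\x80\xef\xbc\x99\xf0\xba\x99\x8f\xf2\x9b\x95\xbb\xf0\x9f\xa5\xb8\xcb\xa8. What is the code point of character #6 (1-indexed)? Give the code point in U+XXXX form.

Offset 0: leading byte 0xC3 = 11000011 → 2-byte char #1 = C3 AF.
Offset 2: leading byte 0xF2 = 11110010 → 4-byte char #2 = F2 82 96 83.
Offset 6: leading byte 0xF0 = 11110000 → 4-byte char #3 = F0 90 81 96.
Offset 10: leading byte 0xF0 = 11110000 → 4-byte char #4 = F0 9F 98 BE.
Offset 14: leading byte 0xD8 = 11011000 → 2-byte char #5 = D8 B3.
Offset 16: leading byte 0xE6 = 11100110 → 3-byte char #6 = E6 82 82.
Leading byte 0xE6 = 11100110 matches 1110xxxx → 3-byte sequence.
Byte 1: 0xE6 = 11100110, payload 0110 (4 bits).
Byte 2: 0x82 = 10000010 (10xxxxxx ✓), payload 000010.
Byte 3: 0x82 = 10000010 (10xxxxxx ✓), payload 000010.
Concatenate: 0110000010000010 = 0x6082 (16 bits → U+6082).

U+6082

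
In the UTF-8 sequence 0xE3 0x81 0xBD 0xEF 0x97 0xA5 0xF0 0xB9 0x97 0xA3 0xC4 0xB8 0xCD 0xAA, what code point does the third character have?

Offset 0: leading byte 0xE3 = 11100011 → 3-byte char #1 = E3 81 BD.
Offset 3: leading byte 0xEF = 11101111 → 3-byte char #2 = EF 97 A5.
Offset 6: leading byte 0xF0 = 11110000 → 4-byte char #3 = F0 B9 97 A3.
Leading byte 0xF0 = 11110000 matches 11110xxx → 4-byte sequence.
Byte 1: 0xF0 = 11110000, payload 000 (3 bits).
Byte 2: 0xB9 = 10111001 (10xxxxxx ✓), payload 111001.
Byte 3: 0x97 = 10010111 (10xxxxxx ✓), payload 010111.
Byte 4: 0xA3 = 10100011 (10xxxxxx ✓), payload 100011.
Concatenate: 000111001010111100011 = 0x395E3 (21 bits → U+395E3).

U+395E3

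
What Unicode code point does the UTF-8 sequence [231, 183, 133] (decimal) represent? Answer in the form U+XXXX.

Leading byte 0xE7 = 11100111 matches 1110xxxx → 3-byte sequence.
Byte 1: 0xE7 = 11100111, payload 0111 (4 bits).
Byte 2: 0xB7 = 10110111 (10xxxxxx ✓), payload 110111.
Byte 3: 0x85 = 10000101 (10xxxxxx ✓), payload 000101.
Concatenate: 0111110111000101 = 0x7DC5 (16 bits → U+7DC5).

U+7DC5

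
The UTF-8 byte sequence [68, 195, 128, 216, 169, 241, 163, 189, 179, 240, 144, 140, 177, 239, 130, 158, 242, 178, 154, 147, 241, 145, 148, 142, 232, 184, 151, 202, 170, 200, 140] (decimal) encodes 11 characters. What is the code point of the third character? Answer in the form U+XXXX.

U+0629

Offset 0: leading byte 0x44 = 01000100 → 1-byte char #1 = 44.
Offset 1: leading byte 0xC3 = 11000011 → 2-byte char #2 = C3 80.
Offset 3: leading byte 0xD8 = 11011000 → 2-byte char #3 = D8 A9.
Leading byte 0xD8 = 11011000 matches 110xxxxx → 2-byte sequence.
Byte 1: 0xD8 = 11011000, payload 11000 (5 bits).
Byte 2: 0xA9 = 10101001 (10xxxxxx ✓), payload 101001.
Concatenate: 11000101001 = 0x629 (11 bits → U+0629).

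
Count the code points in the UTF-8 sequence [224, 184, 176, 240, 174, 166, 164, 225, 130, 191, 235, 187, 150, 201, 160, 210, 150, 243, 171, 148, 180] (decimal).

Byte at offset 0: 0xE0 = 11100000 → 3-byte char (#1). Advance 3.
Byte at offset 3: 0xF0 = 11110000 → 4-byte char (#2). Advance 4.
Byte at offset 7: 0xE1 = 11100001 → 3-byte char (#3). Advance 3.
Byte at offset 10: 0xEB = 11101011 → 3-byte char (#4). Advance 3.
Byte at offset 13: 0xC9 = 11001001 → 2-byte char (#5). Advance 2.
Byte at offset 15: 0xD2 = 11010010 → 2-byte char (#6). Advance 2.
Byte at offset 17: 0xF3 = 11110011 → 4-byte char (#7). Advance 4.
Reached end at offset 21 after 7 code points.

7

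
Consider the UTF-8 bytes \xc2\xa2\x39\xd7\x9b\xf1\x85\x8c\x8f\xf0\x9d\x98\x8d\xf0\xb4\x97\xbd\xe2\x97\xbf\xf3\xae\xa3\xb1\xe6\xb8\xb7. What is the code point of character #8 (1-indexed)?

U+EE8F1

Offset 0: leading byte 0xC2 = 11000010 → 2-byte char #1 = C2 A2.
Offset 2: leading byte 0x39 = 00111001 → 1-byte char #2 = 39.
Offset 3: leading byte 0xD7 = 11010111 → 2-byte char #3 = D7 9B.
Offset 5: leading byte 0xF1 = 11110001 → 4-byte char #4 = F1 85 8C 8F.
Offset 9: leading byte 0xF0 = 11110000 → 4-byte char #5 = F0 9D 98 8D.
Offset 13: leading byte 0xF0 = 11110000 → 4-byte char #6 = F0 B4 97 BD.
Offset 17: leading byte 0xE2 = 11100010 → 3-byte char #7 = E2 97 BF.
Offset 20: leading byte 0xF3 = 11110011 → 4-byte char #8 = F3 AE A3 B1.
Leading byte 0xF3 = 11110011 matches 11110xxx → 4-byte sequence.
Byte 1: 0xF3 = 11110011, payload 011 (3 bits).
Byte 2: 0xAE = 10101110 (10xxxxxx ✓), payload 101110.
Byte 3: 0xA3 = 10100011 (10xxxxxx ✓), payload 100011.
Byte 4: 0xB1 = 10110001 (10xxxxxx ✓), payload 110001.
Concatenate: 011101110100011110001 = 0xEE8F1 (21 bits → U+EE8F1).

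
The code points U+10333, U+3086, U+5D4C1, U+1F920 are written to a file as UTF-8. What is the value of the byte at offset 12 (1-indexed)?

1-indexed offset 12 is 0-indexed offset 11.
U+10333 → 4-byte form F0 90 8C B3 at offsets 0–3.
U+3086 → 3-byte form E3 82 86 at offsets 4–6.
U+5D4C1 → 4-byte form F1 9D 93 81 at offsets 7–10.
U+1F920 → 4-byte form F0 9F A4 A0 at offsets 11–14.
Offset 11 falls in char 4's range; it's byte 1 of F0 9F A4 A0 = 0xF0.

0xF0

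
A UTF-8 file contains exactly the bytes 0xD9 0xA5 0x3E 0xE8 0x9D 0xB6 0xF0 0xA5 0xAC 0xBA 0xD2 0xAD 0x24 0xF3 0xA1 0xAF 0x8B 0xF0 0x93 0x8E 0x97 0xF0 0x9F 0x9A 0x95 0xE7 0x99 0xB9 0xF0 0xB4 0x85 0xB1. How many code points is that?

Byte at offset 0: 0xD9 = 11011001 → 2-byte char (#1). Advance 2.
Byte at offset 2: 0x3E = 00111110 → 1-byte char (#2). Advance 1.
Byte at offset 3: 0xE8 = 11101000 → 3-byte char (#3). Advance 3.
Byte at offset 6: 0xF0 = 11110000 → 4-byte char (#4). Advance 4.
Byte at offset 10: 0xD2 = 11010010 → 2-byte char (#5). Advance 2.
Byte at offset 12: 0x24 = 00100100 → 1-byte char (#6). Advance 1.
Byte at offset 13: 0xF3 = 11110011 → 4-byte char (#7). Advance 4.
Byte at offset 17: 0xF0 = 11110000 → 4-byte char (#8). Advance 4.
Byte at offset 21: 0xF0 = 11110000 → 4-byte char (#9). Advance 4.
Byte at offset 25: 0xE7 = 11100111 → 3-byte char (#10). Advance 3.
Byte at offset 28: 0xF0 = 11110000 → 4-byte char (#11). Advance 4.
Reached end at offset 32 after 11 code points.

11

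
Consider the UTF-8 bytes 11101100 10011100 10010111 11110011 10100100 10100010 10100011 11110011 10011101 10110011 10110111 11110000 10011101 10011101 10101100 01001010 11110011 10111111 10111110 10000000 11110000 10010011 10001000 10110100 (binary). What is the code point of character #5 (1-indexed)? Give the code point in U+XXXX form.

Offset 0: leading byte 0xEC = 11101100 → 3-byte char #1 = EC 9C 97.
Offset 3: leading byte 0xF3 = 11110011 → 4-byte char #2 = F3 A4 A2 A3.
Offset 7: leading byte 0xF3 = 11110011 → 4-byte char #3 = F3 9D B3 B7.
Offset 11: leading byte 0xF0 = 11110000 → 4-byte char #4 = F0 9D 9D AC.
Offset 15: leading byte 0x4A = 01001010 → 1-byte char #5 = 4A.
Leading byte 0x4A = 01001010 matches 0xxxxxxx → 1-byte sequence.
Byte 1: 0x4A = 01001010, payload 1001010 (7 bits).
Concatenate: 1001010 = 0x4A (7 bits → U+004A).

U+004A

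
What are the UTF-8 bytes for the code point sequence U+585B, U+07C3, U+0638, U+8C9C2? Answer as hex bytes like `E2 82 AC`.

U+585B: 3-byte form → E5 A1 9B.
U+07C3: 2-byte form → DF 83.
U+0638: 2-byte form → D8 B8.
U+8C9C2: 4-byte form → F2 8C A7 82.
Concatenated (11 bytes): E5 A1 9B DF 83 D8 B8 F2 8C A7 82.

E5 A1 9B DF 83 D8 B8 F2 8C A7 82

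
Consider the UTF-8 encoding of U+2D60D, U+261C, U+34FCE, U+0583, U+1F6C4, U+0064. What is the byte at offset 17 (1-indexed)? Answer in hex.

1-indexed offset 17 is 0-indexed offset 16.
U+2D60D → 4-byte form F0 AD 98 8D at offsets 0–3.
U+261C → 3-byte form E2 98 9C at offsets 4–6.
U+34FCE → 4-byte form F0 B4 BF 8E at offsets 7–10.
U+0583 → 2-byte form D6 83 at offsets 11–12.
U+1F6C4 → 4-byte form F0 9F 9B 84 at offsets 13–16.
Offset 16 falls in char 5's range; it's byte 4 of F0 9F 9B 84 = 0x84.

0x84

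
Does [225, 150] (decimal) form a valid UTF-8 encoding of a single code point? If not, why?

invalid (sequence truncated)

Leading byte 0xE1 = 11100001 → 3-byte form, but only 2 bytes are present.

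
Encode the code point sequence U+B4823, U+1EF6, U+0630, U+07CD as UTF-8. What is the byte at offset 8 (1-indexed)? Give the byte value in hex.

1-indexed offset 8 is 0-indexed offset 7.
U+B4823 → 4-byte form F2 B4 A0 A3 at offsets 0–3.
U+1EF6 → 3-byte form E1 BB B6 at offsets 4–6.
U+0630 → 2-byte form D8 B0 at offsets 7–8.
Offset 7 falls in char 3's range; it's byte 1 of D8 B0 = 0xD8.

0xD8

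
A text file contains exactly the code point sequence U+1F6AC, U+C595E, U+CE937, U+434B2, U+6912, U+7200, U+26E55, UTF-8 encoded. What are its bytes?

F0 9F 9A AC F3 85 A5 9E F3 8E A4 B7 F1 83 92 B2 E6 A4 92 E7 88 80 F0 A6 B9 95

U+1F6AC: 4-byte form → F0 9F 9A AC.
U+C595E: 4-byte form → F3 85 A5 9E.
U+CE937: 4-byte form → F3 8E A4 B7.
U+434B2: 4-byte form → F1 83 92 B2.
U+6912: 3-byte form → E6 A4 92.
U+7200: 3-byte form → E7 88 80.
U+26E55: 4-byte form → F0 A6 B9 95.
Concatenated (26 bytes): F0 9F 9A AC F3 85 A5 9E F3 8E A4 B7 F1 83 92 B2 E6 A4 92 E7 88 80 F0 A6 B9 95.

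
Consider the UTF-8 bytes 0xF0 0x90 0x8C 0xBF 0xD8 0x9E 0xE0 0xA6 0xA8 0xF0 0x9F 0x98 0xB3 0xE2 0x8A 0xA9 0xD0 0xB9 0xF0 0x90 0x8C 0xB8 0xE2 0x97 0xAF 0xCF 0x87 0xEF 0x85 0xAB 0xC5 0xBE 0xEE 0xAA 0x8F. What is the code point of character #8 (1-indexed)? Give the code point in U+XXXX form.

Offset 0: leading byte 0xF0 = 11110000 → 4-byte char #1 = F0 90 8C BF.
Offset 4: leading byte 0xD8 = 11011000 → 2-byte char #2 = D8 9E.
Offset 6: leading byte 0xE0 = 11100000 → 3-byte char #3 = E0 A6 A8.
Offset 9: leading byte 0xF0 = 11110000 → 4-byte char #4 = F0 9F 98 B3.
Offset 13: leading byte 0xE2 = 11100010 → 3-byte char #5 = E2 8A A9.
Offset 16: leading byte 0xD0 = 11010000 → 2-byte char #6 = D0 B9.
Offset 18: leading byte 0xF0 = 11110000 → 4-byte char #7 = F0 90 8C B8.
Offset 22: leading byte 0xE2 = 11100010 → 3-byte char #8 = E2 97 AF.
Leading byte 0xE2 = 11100010 matches 1110xxxx → 3-byte sequence.
Byte 1: 0xE2 = 11100010, payload 0010 (4 bits).
Byte 2: 0x97 = 10010111 (10xxxxxx ✓), payload 010111.
Byte 3: 0xAF = 10101111 (10xxxxxx ✓), payload 101111.
Concatenate: 0010010111101111 = 0x25EF (16 bits → U+25EF).

U+25EF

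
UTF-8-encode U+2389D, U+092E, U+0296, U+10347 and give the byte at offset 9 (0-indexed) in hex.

0xF0

U+2389D → 4-byte form F0 A3 A2 9D at offsets 0–3.
U+092E → 3-byte form E0 A4 AE at offsets 4–6.
U+0296 → 2-byte form CA 96 at offsets 7–8.
U+10347 → 4-byte form F0 90 8D 87 at offsets 9–12.
Offset 9 falls in char 4's range; it's byte 1 of F0 90 8D 87 = 0xF0.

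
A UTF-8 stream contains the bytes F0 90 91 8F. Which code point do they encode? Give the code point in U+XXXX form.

U+1044F

Leading byte 0xF0 = 11110000 matches 11110xxx → 4-byte sequence.
Byte 1: 0xF0 = 11110000, payload 000 (3 bits).
Byte 2: 0x90 = 10010000 (10xxxxxx ✓), payload 010000.
Byte 3: 0x91 = 10010001 (10xxxxxx ✓), payload 010001.
Byte 4: 0x8F = 10001111 (10xxxxxx ✓), payload 001111.
Concatenate: 000010000010001001111 = 0x1044F (21 bits → U+1044F).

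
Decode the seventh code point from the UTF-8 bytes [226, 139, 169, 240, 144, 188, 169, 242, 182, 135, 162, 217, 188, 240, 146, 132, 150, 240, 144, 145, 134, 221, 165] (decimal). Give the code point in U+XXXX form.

U+0765

Offset 0: leading byte 0xE2 = 11100010 → 3-byte char #1 = E2 8B A9.
Offset 3: leading byte 0xF0 = 11110000 → 4-byte char #2 = F0 90 BC A9.
Offset 7: leading byte 0xF2 = 11110010 → 4-byte char #3 = F2 B6 87 A2.
Offset 11: leading byte 0xD9 = 11011001 → 2-byte char #4 = D9 BC.
Offset 13: leading byte 0xF0 = 11110000 → 4-byte char #5 = F0 92 84 96.
Offset 17: leading byte 0xF0 = 11110000 → 4-byte char #6 = F0 90 91 86.
Offset 21: leading byte 0xDD = 11011101 → 2-byte char #7 = DD A5.
Leading byte 0xDD = 11011101 matches 110xxxxx → 2-byte sequence.
Byte 1: 0xDD = 11011101, payload 11101 (5 bits).
Byte 2: 0xA5 = 10100101 (10xxxxxx ✓), payload 100101.
Concatenate: 11101100101 = 0x765 (11 bits → U+0765).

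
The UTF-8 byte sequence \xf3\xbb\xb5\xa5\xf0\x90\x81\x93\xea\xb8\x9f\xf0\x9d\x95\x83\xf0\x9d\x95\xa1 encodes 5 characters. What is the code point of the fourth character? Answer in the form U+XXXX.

Offset 0: leading byte 0xF3 = 11110011 → 4-byte char #1 = F3 BB B5 A5.
Offset 4: leading byte 0xF0 = 11110000 → 4-byte char #2 = F0 90 81 93.
Offset 8: leading byte 0xEA = 11101010 → 3-byte char #3 = EA B8 9F.
Offset 11: leading byte 0xF0 = 11110000 → 4-byte char #4 = F0 9D 95 83.
Leading byte 0xF0 = 11110000 matches 11110xxx → 4-byte sequence.
Byte 1: 0xF0 = 11110000, payload 000 (3 bits).
Byte 2: 0x9D = 10011101 (10xxxxxx ✓), payload 011101.
Byte 3: 0x95 = 10010101 (10xxxxxx ✓), payload 010101.
Byte 4: 0x83 = 10000011 (10xxxxxx ✓), payload 000011.
Concatenate: 000011101010101000011 = 0x1D543 (21 bits → U+1D543).

U+1D543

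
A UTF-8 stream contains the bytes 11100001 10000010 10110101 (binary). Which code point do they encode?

U+10B5

Leading byte 0xE1 = 11100001 matches 1110xxxx → 3-byte sequence.
Byte 1: 0xE1 = 11100001, payload 0001 (4 bits).
Byte 2: 0x82 = 10000010 (10xxxxxx ✓), payload 000010.
Byte 3: 0xB5 = 10110101 (10xxxxxx ✓), payload 110101.
Concatenate: 0001000010110101 = 0x10B5 (16 bits → U+10B5).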